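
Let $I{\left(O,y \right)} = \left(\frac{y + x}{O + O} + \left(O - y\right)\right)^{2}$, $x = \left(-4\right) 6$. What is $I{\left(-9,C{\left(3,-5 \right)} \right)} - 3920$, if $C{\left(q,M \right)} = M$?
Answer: $- \frac{1268231}{324} \approx -3914.3$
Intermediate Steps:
$x = -24$
$I{\left(O,y \right)} = \left(O - y + \frac{-24 + y}{2 O}\right)^{2}$ ($I{\left(O,y \right)} = \left(\frac{y - 24}{O + O} + \left(O - y\right)\right)^{2} = \left(\frac{-24 + y}{2 O} + \left(O - y\right)\right)^{2} = \left(O - y + \frac{-24 + y}{2 O}\right)^{2}$)
$I{\left(-9,C{\left(3,-5 \right)} \right)} - 3920 = \frac{\left(-24 - 5 + 2 \left(-9\right)^{2} - \left(-18\right) \left(-5\right)\right)^{2}}{4 \cdot 81} - 3920 = \frac{1}{4} \cdot \frac{1}{81} \left(-24 - 5 + 2 \cdot 81 - 90\right)^{2} - 3920 = \frac{1}{4} \cdot \frac{1}{81} \left(-24 - 5 + 162 - 90\right)^{2} - 3920 = \frac{1}{4} \cdot \frac{1}{81} \cdot 43^{2} - 3920 = \frac{1}{4} \cdot \frac{1}{81} \cdot 1849 - 3920 = \frac{1849}{324} - 3920 = - \frac{1268231}{324}$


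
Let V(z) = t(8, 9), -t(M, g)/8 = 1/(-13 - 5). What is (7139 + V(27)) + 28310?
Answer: 319045/9 ≈ 35449.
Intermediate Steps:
t(M, g) = 4/9 (t(M, g) = -8/(-13 - 5) = -8/(-18) = -8*(-1/18) = 4/9)
V(z) = 4/9
(7139 + V(27)) + 28310 = (7139 + 4/9) + 28310 = 64255/9 + 28310 = 319045/9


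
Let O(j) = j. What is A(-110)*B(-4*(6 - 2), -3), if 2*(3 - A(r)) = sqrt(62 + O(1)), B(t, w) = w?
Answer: -9 + 9*sqrt(7)/2 ≈ 2.9059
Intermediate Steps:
A(r) = 3 - 3*sqrt(7)/2 (A(r) = 3 - sqrt(62 + 1)/2 = 3 - 3*sqrt(7)/2)
A(-110)*B(-4*(6 - 2), -3) = (3 - 3*sqrt(7)/2)*(-3) = -9 + 9*sqrt(7)/2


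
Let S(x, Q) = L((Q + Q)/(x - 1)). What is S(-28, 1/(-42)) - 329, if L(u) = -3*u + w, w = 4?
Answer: -65976/203 ≈ -325.00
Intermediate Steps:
L(u) = 4 - 3*u (L(u) = -3*u + 4 = 4 - 3*u)
S(x, Q) = 4 - 6*Q/(-1 + x) (S(x, Q) = 4 - 3*(Q + Q)/(x - 1) = 4 - 3*2*Q/(-1 + x) = 4 - 6*Q/(-1 + x))
S(-28, 1/(-42)) - 329 = 2*(-2 - 3/(-42) + 2*(-28))/(-1 - 28) - 329 = 2*(-2 - 3*(-1/42) - 56)/(-29) - 329 = 2*(-1/29)*(-2 + 1/14 - 56) - 329 = 2*(-1/29)*(-811/14) - 329 = 811/203 - 329 = -65976/203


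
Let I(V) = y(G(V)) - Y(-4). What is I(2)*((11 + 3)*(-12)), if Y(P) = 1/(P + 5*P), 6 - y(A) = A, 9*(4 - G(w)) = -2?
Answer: -917/3 ≈ -305.67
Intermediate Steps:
G(w) = 38/9 (G(w) = 4 - ⅑*(-2) = 4 + 2/9 = 38/9)
y(A) = 6 - A
Y(P) = 1/(6*P)
I(V) = 131/72 (I(V) = (6 - 1*38/9) - 1/(6*(-4)) = (6 - 38/9) - (-1)/(6*4) = 16/9 - 1*(-1/24) = 16/9 + 1/24 = 131/72)
I(2)*((11 + 3)*(-12)) = 131*((11 + 3)*(-12))/72 = 131*(14*(-12))/72 = (131/72)*(-168) = -917/3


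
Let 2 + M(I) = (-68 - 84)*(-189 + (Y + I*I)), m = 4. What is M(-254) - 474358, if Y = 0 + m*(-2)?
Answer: -10250848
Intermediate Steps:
Y = -8 (Y = 0 + 4*(-2) = 0 - 8 = -8)
M(I) = 29942 - 152*I**2 (M(I) = -2 + (-68 - 84)*(-189 + (-8 + I*I)) = -2 - 152*(-189 + (-8 + I**2)) = -2 - 152*(-197 + I**2) = -2 + (29944 - 152*I**2) = 29942 - 152*I**2)
M(-254) - 474358 = (29942 - 152*(-254)**2) - 474358 = (29942 - 152*64516) - 474358 = (29942 - 9806432) - 474358 = -9776490 - 474358 = -10250848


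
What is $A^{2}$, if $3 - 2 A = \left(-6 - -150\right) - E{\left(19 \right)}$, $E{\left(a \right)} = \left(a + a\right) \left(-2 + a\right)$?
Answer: $\frac{255025}{4} \approx 63756.0$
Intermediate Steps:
$E{\left(a \right)} = 2 a \left(-2 + a\right)$
$A = \frac{505}{2}$ ($A = \frac{3}{2} - \frac{\left(-6 - -150\right) - 2 \cdot 19 \left(-2 + 19\right)}{2} = \frac{3}{2} - \frac{\left(-6 + 150\right) - 2 \cdot 19 \cdot 17}{2} = \frac{3}{2} - \frac{144 - 646}{2} = \frac{3}{2} - -251 = \frac{3}{2} + 251 = \frac{505}{2} \approx 252.5$)
$A^{2} = \left(\frac{505}{2}\right)^{2} = \frac{255025}{4}$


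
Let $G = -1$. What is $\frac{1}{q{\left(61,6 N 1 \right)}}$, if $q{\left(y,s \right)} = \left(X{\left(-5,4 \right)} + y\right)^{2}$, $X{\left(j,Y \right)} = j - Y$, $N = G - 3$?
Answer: $\frac{1}{2704} \approx 0.00036982$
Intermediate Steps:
$N = -4$ ($N = -1 - 3 = -4$)
$q{\left(y,s \right)} = \left(-9 + y\right)^{2}$ ($q{\left(y,s \right)} = \left(\left(-5 - 4\right) + y\right)^{2} = \left(-9 + y\right)^{2}$)
$\frac{1}{q{\left(61,6 N 1 \right)}} = \frac{1}{\left(-9 + 61\right)^{2}} = \frac{1}{52^{2}} = \frac{1}{2704}$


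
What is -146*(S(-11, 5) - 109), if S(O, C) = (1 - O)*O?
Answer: 35186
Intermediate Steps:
S(O, C) = O*(1 - O)
-146*(S(-11, 5) - 109) = -146*(-11*(1 - 1*(-11)) - 109) = -146*(-11*(1 + 11) - 109) = -146*(-11*12 - 109) = -146*(-132 - 109) = -146*(-241) = 35186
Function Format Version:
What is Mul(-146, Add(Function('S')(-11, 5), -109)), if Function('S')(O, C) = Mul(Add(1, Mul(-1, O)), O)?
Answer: 35186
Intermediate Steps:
Function('S')(O, C) = Mul(O, Add(1, Mul(-1, O)))
Mul(-146, Add(Function('S')(-11, 5), -109)) = Mul(-146, Add(Mul(-11, Add(1, Mul(-1, -11))), -109)) = Mul(-146, Add(Mul(-11, Add(1, 11)), -109)) = Mul(-146, Add(Mul(-11, 12), -109)) = Mul(-146, Add(-132, -109)) = Mul(-146, -241) = 35186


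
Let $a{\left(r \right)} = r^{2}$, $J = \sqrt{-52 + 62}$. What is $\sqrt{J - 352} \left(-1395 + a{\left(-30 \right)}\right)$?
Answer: $- 495 i \sqrt{352 - \sqrt{10}} \approx - 9245.2 i$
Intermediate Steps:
$J = \sqrt{10} \approx 3.1623$
$\sqrt{J - 352} \left(-1395 + a{\left(-30 \right)}\right) = \sqrt{\sqrt{10} - 352} \left(-1395 + \left(-30\right)^{2}\right) = \sqrt{-352 + \sqrt{10}} \left(-1395 + 900\right) = \sqrt{-352 + \sqrt{10}} \left(-495\right) = - 495 \sqrt{-352 + \sqrt{10}}$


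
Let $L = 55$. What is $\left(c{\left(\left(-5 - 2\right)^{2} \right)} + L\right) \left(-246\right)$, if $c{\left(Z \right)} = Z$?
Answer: $-25584$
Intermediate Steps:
$\left(c{\left(\left(-5 - 2\right)^{2} \right)} + L\right) \left(-246\right) = \left(\left(-5 - 2\right)^{2} + 55\right) \left(-246\right) = \left(\left(-7\right)^{2} + 55\right) \left(-246\right) = \left(49 + 55\right) \left(-246\right) = 104 \left(-246\right) = -25584$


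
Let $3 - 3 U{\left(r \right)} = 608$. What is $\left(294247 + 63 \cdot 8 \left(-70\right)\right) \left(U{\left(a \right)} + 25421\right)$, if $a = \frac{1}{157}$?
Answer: $\frac{19592925286}{3} \approx 6.531 \cdot 10^{9}$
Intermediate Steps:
$a = \frac{1}{157} \approx 0.0063694$
$U{\left(r \right)} = - \frac{605}{3}$ ($U{\left(r \right)} = 1 - \frac{608}{3} = - \frac{605}{3}$)
$\left(294247 + 63 \cdot 8 \left(-70\right)\right) \left(U{\left(a \right)} + 25421\right) = \left(294247 + 63 \cdot 8 \left(-70\right)\right) \left(- \frac{605}{3} + 25421\right) = \left(294247 + 504 \left(-70\right)\right) \frac{75658}{3} = \left(294247 - 35280\right) \frac{75658}{3} = 258967 \cdot \frac{75658}{3} = \frac{19592925286}{3}$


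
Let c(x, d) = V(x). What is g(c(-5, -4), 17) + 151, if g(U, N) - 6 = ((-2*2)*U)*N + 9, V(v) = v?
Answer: 506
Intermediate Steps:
c(x, d) = x
g(U, N) = 15 - 4*N*U (g(U, N) = 6 + (((-2*2)*U)*N + 9) = 6 + ((-4*U)*N + 9) = 6 + (-4*N*U + 9) = 6 + (9 - 4*N*U) = 15 - 4*N*U)
g(c(-5, -4), 17) + 151 = (15 - 4*17*(-5)) + 151 = (15 + 340) + 151 = 355 + 151 = 506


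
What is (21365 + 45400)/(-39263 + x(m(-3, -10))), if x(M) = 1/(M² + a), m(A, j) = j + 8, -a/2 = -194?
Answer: -1744792/1026073 ≈ -1.7005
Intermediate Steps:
a = 388 (a = -2*(-194) = 388)
m(A, j) = 8 + j
x(M) = 1/(388 + M²) (x(M) = 1/(M² + 388) = 1/(388 + M²))
(21365 + 45400)/(-39263 + x(m(-3, -10))) = (21365 + 45400)/(-39263 + 1/(388 + (8 - 10)²)) = 66765/(-39263 + 1/(388 + (-2)²)) = 66765/(-39263 + 1/(388 + 4)) = 66765/(-39263 + 1/392) = 66765/(-15391095/392) = 66765*(-392/15391095) = -1744792/1026073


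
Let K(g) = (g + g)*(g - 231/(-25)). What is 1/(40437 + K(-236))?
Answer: 25/3686693 ≈ 6.7811e-6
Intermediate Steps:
K(g) = 2*g*(231/25 + g) (K(g) = (2*g)*(g - 231*(-1/25)) = (2*g)*(g + 231/25) = (2*g)*(231/25 + g) = 2*g*(231/25 + g))
1/(40437 + K(-236)) = 1/(40437 + (2/25)*(-236)*(231 + 25*(-236))) = 1/(40437 + (2/25)*(-236)*(231 - 5900)) = 1/(40437 + (2/25)*(-236)*(-5669)) = 1/(40437 + 2675768/25) = 1/(3686693/25) = 25/3686693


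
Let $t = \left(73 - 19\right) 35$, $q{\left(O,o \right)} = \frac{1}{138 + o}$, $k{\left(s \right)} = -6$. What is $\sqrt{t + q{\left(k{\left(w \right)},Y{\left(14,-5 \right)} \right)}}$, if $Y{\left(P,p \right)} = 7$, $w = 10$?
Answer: $\frac{\sqrt{39737395}}{145} \approx 43.474$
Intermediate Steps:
$t = 1890$ ($t = 54 \cdot 35 = 1890$)
$\sqrt{t + q{\left(k{\left(w \right)},Y{\left(14,-5 \right)} \right)}} = \sqrt{1890 + \frac{1}{138 + 7}} = \sqrt{1890 + \frac{1}{145}} = \sqrt{\frac{274051}{145}} = \frac{\sqrt{39737395}}{145}$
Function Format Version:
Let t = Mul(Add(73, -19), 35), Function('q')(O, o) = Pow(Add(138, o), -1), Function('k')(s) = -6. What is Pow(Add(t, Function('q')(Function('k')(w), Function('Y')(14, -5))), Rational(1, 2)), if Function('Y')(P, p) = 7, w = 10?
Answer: Mul(Rational(1, 145), Pow(39737395, Rational(1, 2))) ≈ 43.474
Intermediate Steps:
t = 1890 (t = Mul(54, 35) = 1890)
Pow(Add(t, Function('q')(Function('k')(w), Function('Y')(14, -5))), Rational(1, 2)) = Pow(Add(1890, Pow(Add(138, 7), -1)), Rational(1, 2)) = Pow(Add(1890, Pow(145, -1)), Rational(1, 2)) = Pow(Add(1890, Rational(1, 145)), Rational(1, 2)) = Pow(Rational(274051, 145), Rational(1, 2)) = Mul(Rational(1, 145), Pow(39737395, Rational(1, 2)))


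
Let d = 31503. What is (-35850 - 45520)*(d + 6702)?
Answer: -3108740850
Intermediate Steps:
(-35850 - 45520)*(d + 6702) = (-35850 - 45520)*(31503 + 6702) = -81370*38205 = -3108740850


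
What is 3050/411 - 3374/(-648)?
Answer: 560519/44388 ≈ 12.628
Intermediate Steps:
3050/411 - 3374/(-648) = 3050*(1/411) - 3374*(-1/648) = 3050/411 + 1687/324 = 560519/44388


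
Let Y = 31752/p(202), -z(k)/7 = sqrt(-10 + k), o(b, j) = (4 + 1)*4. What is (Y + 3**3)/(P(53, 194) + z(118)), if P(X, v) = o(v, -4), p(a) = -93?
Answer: 48735/37913 + 204687*sqrt(3)/75826 ≈ 5.9610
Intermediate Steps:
o(b, j) = 20 (o(b, j) = 5*4 = 20)
P(X, v) = 20
z(k) = -7*sqrt(-10 + k)
Y = -10584/31 (Y = 31752/(-93) = 31752*(-1/93) = -10584/31 ≈ -341.42)
(Y + 3**3)/(P(53, 194) + z(118)) = (-10584/31 + 3**3)/(20 - 7*sqrt(-10 + 118)) = (-10584/31 + 27)/(20 - 42*sqrt(3)) = -9747/(31*(20 - 42*sqrt(3)))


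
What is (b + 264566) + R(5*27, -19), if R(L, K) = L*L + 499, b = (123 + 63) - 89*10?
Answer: 282586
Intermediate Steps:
b = -704 (b = 186 - 890 = -704)
R(L, K) = 499 + L² (R(L, K) = L² + 499 = 499 + L²)
(b + 264566) + R(5*27, -19) = (-704 + 264566) + (499 + (5*27)²) = 263862 + (499 + 135²) = 263862 + (499 + 18225) = 263862 + 18724 = 282586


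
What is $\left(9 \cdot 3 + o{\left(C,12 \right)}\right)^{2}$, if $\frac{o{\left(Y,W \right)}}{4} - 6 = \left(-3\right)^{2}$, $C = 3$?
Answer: $7569$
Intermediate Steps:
$o{\left(Y,W \right)} = 60$ ($o{\left(Y,W \right)} = 24 + 4 \left(-3\right)^{2} = 24 + 4 \cdot 9 = 24 + 36 = 60$)
$\left(9 \cdot 3 + o{\left(C,12 \right)}\right)^{2} = \left(9 \cdot 3 + 60\right)^{2} = \left(27 + 60\right)^{2} = 87^{2} = 7569$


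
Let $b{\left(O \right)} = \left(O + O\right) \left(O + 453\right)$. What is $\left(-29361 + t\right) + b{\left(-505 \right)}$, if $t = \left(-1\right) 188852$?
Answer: $-165693$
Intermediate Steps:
$b{\left(O \right)} = 2 O \left(453 + O\right)$
$t = -188852$
$\left(-29361 + t\right) + b{\left(-505 \right)} = \left(-29361 - 188852\right) + 2 \left(-505\right) \left(453 - 505\right) = -218213 + 2 \left(-505\right) \left(-52\right) = -218213 + 52520 = -165693$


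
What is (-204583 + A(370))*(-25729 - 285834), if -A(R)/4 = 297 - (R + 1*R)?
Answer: 63188403593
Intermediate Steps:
A(R) = -1188 + 8*R (A(R) = -4*(297 - (R + 1*R)) = -4*(297 - (R + R)) = -4*(297 - 2*R) = -1188 + 8*R)
(-204583 + A(370))*(-25729 - 285834) = (-204583 + (-1188 + 8*370))*(-25729 - 285834) = (-204583 + (-1188 + 2960))*(-311563) = (-204583 + 1772)*(-311563) = -202811*(-311563) = 63188403593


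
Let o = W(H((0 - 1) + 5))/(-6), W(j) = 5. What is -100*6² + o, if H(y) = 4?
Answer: -21605/6 ≈ -3600.8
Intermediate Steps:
o = -⅚ (o = 5/(-6) = 5*(-⅙) = -⅚ ≈ -0.83333)
-100*6² + o = -100*6² - ⅚ = -100*36 - ⅚ = -3600 - ⅚ = -21605/6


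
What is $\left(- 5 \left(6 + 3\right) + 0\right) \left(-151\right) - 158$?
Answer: $6637$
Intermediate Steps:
$\left(- 5 \left(6 + 3\right) + 0\right) \left(-151\right) - 158 = \left(\left(-5\right) 9 + 0\right) \left(-151\right) - 158 = \left(-45 + 0\right) \left(-151\right) - 158 = \left(-45\right) \left(-151\right) - 158 = 6795 - 158 = 6637$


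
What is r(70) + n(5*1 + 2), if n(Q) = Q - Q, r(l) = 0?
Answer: 0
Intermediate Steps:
n(Q) = 0
r(70) + n(5*1 + 2) = 0 + 0 = 0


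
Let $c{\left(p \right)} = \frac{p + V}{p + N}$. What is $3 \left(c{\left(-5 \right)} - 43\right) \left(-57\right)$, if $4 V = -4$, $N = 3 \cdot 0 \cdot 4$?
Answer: $\frac{35739}{5} \approx 7147.8$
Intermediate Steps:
$N = 0$ ($N = 0 \cdot 4 = 0$)
$V = -1$ ($V = \frac{1}{4} \left(-4\right) = -1$)
$c{\left(p \right)} = \frac{-1 + p}{p}$ ($c{\left(p \right)} = \frac{p - 1}{p + 0} = \frac{-1 + p}{p}$)
$3 \left(c{\left(-5 \right)} - 43\right) \left(-57\right) = 3 \left(\frac{-1 - 5}{-5} - 43\right) \left(-57\right) = 3 \left(\left(- \frac{1}{5}\right) \left(-6\right) - 43\right) \left(-57\right) = 3 \left(\frac{6}{5} - 43\right) \left(-57\right) = 3 \left(- \frac{209}{5}\right) \left(-57\right) = \left(- \frac{627}{5}\right) \left(-57\right) = \frac{35739}{5}$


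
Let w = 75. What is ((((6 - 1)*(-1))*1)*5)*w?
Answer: -1875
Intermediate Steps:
((((6 - 1)*(-1))*1)*5)*w = ((((6 - 1)*(-1))*1)*5)*75 = (((5*(-1))*1)*5)*75 = (-5*1*5)*75 = -5*5*75 = -25*75 = -1875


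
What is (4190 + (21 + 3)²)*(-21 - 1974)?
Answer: -9508170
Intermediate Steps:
(4190 + (21 + 3)²)*(-21 - 1974) = (4190 + 24²)*(-1995) = (4190 + 576)*(-1995) = 4766*(-1995) = -9508170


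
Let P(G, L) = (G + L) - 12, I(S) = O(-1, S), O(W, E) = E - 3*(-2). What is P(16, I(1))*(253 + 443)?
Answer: 7656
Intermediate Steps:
O(W, E) = 6 + E (O(W, E) = E + 6 = 6 + E)
I(S) = 6 + S
P(G, L) = -12 + G + L
P(16, I(1))*(253 + 443) = (-12 + 16 + (6 + 1))*(253 + 443) = (-12 + 16 + 7)*696 = 11*696 = 7656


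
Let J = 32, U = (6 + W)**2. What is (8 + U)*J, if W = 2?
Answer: 2304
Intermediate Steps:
U = 64 (U = (6 + 2)**2 = 8**2 = 64)
(8 + U)*J = (8 + 64)*32 = 72*32 = 2304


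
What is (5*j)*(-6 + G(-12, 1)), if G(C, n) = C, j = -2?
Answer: 180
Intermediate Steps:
(5*j)*(-6 + G(-12, 1)) = (5*(-2))*(-6 - 12) = -10*(-18) = 180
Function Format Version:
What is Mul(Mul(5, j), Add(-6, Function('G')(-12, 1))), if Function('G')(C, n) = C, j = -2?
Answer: 180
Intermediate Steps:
Mul(Mul(5, j), Add(-6, Function('G')(-12, 1))) = Mul(Mul(5, -2), Add(-6, -12)) = Mul(-10, -18) = 180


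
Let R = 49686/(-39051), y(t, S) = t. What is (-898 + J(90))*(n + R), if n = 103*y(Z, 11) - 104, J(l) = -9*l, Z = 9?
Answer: -18269500732/13017 ≈ -1.4035e+6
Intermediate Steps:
R = -16562/13017 (R = 49686*(-1/39051) = -16562/13017 ≈ -1.2723)
n = 823 (n = 103*9 - 104 = 927 - 104 = 823)
(-898 + J(90))*(n + R) = (-898 - 9*90)*(823 - 16562/13017) = (-898 - 810)*(10696429/13017) = -1708*10696429/13017 = -18269500732/13017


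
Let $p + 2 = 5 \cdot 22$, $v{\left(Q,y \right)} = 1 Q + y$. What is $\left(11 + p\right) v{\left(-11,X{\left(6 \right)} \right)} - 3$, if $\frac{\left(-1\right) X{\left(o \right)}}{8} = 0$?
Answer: $-1312$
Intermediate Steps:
$X{\left(o \right)} = 0$ ($X{\left(o \right)} = \left(-8\right) 0 = 0$)
$v{\left(Q,y \right)} = Q + y$
$p = 108$ ($p = -2 + 5 \cdot 22 = -2 + 110 = 108$)
$\left(11 + p\right) v{\left(-11,X{\left(6 \right)} \right)} - 3 = \left(11 + 108\right) \left(-11 + 0\right) - 3 = 119 \left(-11\right) - 3 = -1309 - 3 = -1312$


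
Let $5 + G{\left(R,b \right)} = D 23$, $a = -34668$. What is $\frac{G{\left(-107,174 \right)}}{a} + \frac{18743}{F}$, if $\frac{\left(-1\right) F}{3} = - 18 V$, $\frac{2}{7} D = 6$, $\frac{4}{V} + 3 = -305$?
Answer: $- \frac{231635485}{8667} \approx -26726.0$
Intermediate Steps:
$V = - \frac{1}{77}$ ($V = \frac{4}{-3 - 305} = \frac{4}{-308} = 4 \left(- \frac{1}{308}\right) = - \frac{1}{77} \approx -0.012987$)
$D = 21$ ($D = \frac{7}{2} \cdot 6 = 21$)
$F = - \frac{54}{77}$ ($F = - 3 \left(\left(-18\right) \left(- \frac{1}{77}\right)\right) = \left(-3\right) \frac{18}{77} = - \frac{54}{77} \approx -0.7013$)
$G{\left(R,b \right)} = 478$ ($G{\left(R,b \right)} = -5 + 21 \cdot 23 = -5 + 483 = 478$)
$\frac{G{\left(-107,174 \right)}}{a} + \frac{18743}{F} = \frac{478}{-34668} + \frac{18743}{- \frac{54}{77}} = 478 \left(- \frac{1}{34668}\right) + 18743 \left(- \frac{77}{54}\right) = - \frac{239}{17334} - \frac{1443211}{54} = - \frac{231635485}{8667}$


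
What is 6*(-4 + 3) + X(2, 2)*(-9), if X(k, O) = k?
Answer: -24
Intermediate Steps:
6*(-4 + 3) + X(2, 2)*(-9) = 6*(-4 + 3) + 2*(-9) = 6*(-1) - 18 = -6 - 18 = -24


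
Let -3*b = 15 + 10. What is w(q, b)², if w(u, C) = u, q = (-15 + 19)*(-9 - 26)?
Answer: 19600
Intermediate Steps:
b = -25/3 (b = -(15 + 10)/3 = -⅓*25 = -25/3 ≈ -8.3333)
q = -140 (q = 4*(-35) = -140)
w(q, b)² = (-140)² = 19600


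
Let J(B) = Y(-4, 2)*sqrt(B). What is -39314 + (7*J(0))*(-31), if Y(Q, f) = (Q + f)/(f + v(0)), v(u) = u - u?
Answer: -39314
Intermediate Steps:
v(u) = 0
Y(Q, f) = (Q + f)/f (Y(Q, f) = (Q + f)/(f + 0) = (Q + f)/f)
J(B) = -sqrt(B) (J(B) = ((-4 + 2)/2)*sqrt(B) = ((1/2)*(-2))*sqrt(B) = -sqrt(B))
-39314 + (7*J(0))*(-31) = -39314 + (7*(-sqrt(0)))*(-31) = -39314 + (7*(-1*0))*(-31) = -39314 + (7*0)*(-31) = -39314 + 0*(-31) = -39314 + 0 = -39314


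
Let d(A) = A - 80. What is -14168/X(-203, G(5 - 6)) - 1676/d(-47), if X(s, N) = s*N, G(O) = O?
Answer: -208444/3683 ≈ -56.596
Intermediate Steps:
d(A) = -80 + A
X(s, N) = N*s
-14168/X(-203, G(5 - 6)) - 1676/d(-47) = -14168*(-1/(203*(5 - 6))) - 1676/(-80 - 47) = -14168/((-1*(-203))) - 1676/(-127) = -14168/203 - 1676*(-1/127) = -14168*1/203 + 1676/127 = -2024/29 + 1676/127 = -208444/3683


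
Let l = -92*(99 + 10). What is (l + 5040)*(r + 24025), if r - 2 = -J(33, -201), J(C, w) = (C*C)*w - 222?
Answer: -1212772344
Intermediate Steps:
J(C, w) = -222 + w*C² (J(C, w) = C²*w - 222 = w*C² - 222 = -222 + w*C²)
l = -10028 (l = -92*109 = -10028)
r = 219113 (r = 2 - (-222 - 201*33²) = 2 - (-222 - 201*1089) = 2 - (-222 - 218889) = 2 - 1*(-219111) = 2 + 219111 = 219113)
(l + 5040)*(r + 24025) = (-10028 + 5040)*(219113 + 24025) = -4988*243138 = -1212772344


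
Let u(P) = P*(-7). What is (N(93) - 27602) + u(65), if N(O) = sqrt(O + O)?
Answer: -28057 + sqrt(186) ≈ -28043.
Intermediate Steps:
N(O) = sqrt(2)*sqrt(O) (N(O) = sqrt(2*O) = sqrt(2)*sqrt(O))
u(P) = -7*P
(N(93) - 27602) + u(65) = (sqrt(2)*sqrt(93) - 27602) - 7*65 = (sqrt(186) - 27602) - 455 = (-27602 + sqrt(186)) - 455 = -28057 + sqrt(186)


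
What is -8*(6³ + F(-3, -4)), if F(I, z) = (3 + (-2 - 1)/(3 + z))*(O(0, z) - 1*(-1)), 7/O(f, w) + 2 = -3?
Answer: -8544/5 ≈ -1708.8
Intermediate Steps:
O(f, w) = -7/5 (O(f, w) = 7/(-2 - 3) = 7/(-5) = 7*(-⅕) = -7/5)
F(I, z) = -6/5 + 6/(5*(3 + z)) (F(I, z) = (3 + (-2 - 1)/(3 + z))*(-7/5 - 1*(-1)) = (3 - 3/(3 + z))*(-7/5 + 1) = (3 - 3/(3 + z))*(-⅖) = -6/5 + 6/(5*(3 + z)))
-8*(6³ + F(-3, -4)) = -8*(6³ + 6*(-2 - 1*(-4))/(5*(3 - 4))) = -8*(216 + (6/5)*(-2 + 4)/(-1)) = -8*(216 + (6/5)*(-1)*2) = -8*(216 - 12/5) = -8*1068/5 = -8544/5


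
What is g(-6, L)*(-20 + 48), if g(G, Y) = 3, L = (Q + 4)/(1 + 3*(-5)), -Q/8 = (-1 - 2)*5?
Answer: 84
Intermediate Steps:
Q = 120 (Q = -8*(-1 - 2)*5 = -(-24)*5 = -8*(-15) = 120)
L = -62/7 (L = (120 + 4)/(1 + 3*(-5)) = 124/(1 - 15) = 124/(-14) = 124*(-1/14) = -62/7 ≈ -8.8571)
g(-6, L)*(-20 + 48) = 3*(-20 + 48) = 3*28 = 84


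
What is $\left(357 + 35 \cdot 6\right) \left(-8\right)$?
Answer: $-4536$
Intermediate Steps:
$\left(357 + 35 \cdot 6\right) \left(-8\right) = \left(357 + 210\right) \left(-8\right) = 567 \left(-8\right) = -4536$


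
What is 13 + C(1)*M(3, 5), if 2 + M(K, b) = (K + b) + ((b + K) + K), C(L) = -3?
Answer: -38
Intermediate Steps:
M(K, b) = -2 + 2*b + 3*K (M(K, b) = -2 + ((K + b) + ((b + K) + K)) = -2 + ((K + b) + ((K + b) + K)) = -2 + ((K + b) + (b + 2*K)) = -2 + (2*b + 3*K) = -2 + 2*b + 3*K)
13 + C(1)*M(3, 5) = 13 - 3*(-2 + 2*5 + 3*3) = 13 - 3*(-2 + 10 + 9) = 13 - 3*17 = 13 - 51 = -38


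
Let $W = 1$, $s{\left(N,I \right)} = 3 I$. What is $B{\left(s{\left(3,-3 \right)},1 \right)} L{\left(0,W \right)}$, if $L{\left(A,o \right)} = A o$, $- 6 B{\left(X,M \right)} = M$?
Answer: $0$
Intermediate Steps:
$B{\left(X,M \right)} = - \frac{M}{6}$
$B{\left(s{\left(3,-3 \right)},1 \right)} L{\left(0,W \right)} = \left(- \frac{1}{6}\right) 1 \cdot 0 \cdot 1 = \left(- \frac{1}{6}\right) 0 = 0$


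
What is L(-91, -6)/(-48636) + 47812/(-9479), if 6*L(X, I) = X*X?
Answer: -2004400313/395160552 ≈ -5.0724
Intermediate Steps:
L(X, I) = X²/6 (L(X, I) = (X*X)/6 = X²/6)
L(-91, -6)/(-48636) + 47812/(-9479) = ((⅙)*(-91)²)/(-48636) + 47812/(-9479) = ((⅙)*8281)*(-1/48636) + 47812*(-1/9479) = (8281/6)*(-1/48636) - 47812/9479 = -1183/41688 - 47812/9479 = -2004400313/395160552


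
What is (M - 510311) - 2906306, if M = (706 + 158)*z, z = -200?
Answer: -3589417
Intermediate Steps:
M = -172800 (M = (706 + 158)*(-200) = 864*(-200) = -172800)
(M - 510311) - 2906306 = (-172800 - 510311) - 2906306 = -683111 - 2906306 = -3589417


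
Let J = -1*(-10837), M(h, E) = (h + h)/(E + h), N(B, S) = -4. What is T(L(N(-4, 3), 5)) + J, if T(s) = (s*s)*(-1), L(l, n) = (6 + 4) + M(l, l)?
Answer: 10716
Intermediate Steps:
M(h, E) = 2*h/(E + h) (M(h, E) = (2*h)/(E + h) = 2*h/(E + h))
J = 10837
L(l, n) = 11 (L(l, n) = (6 + 4) + 2*l/(l + l) = 10 + 2*l/((2*l)) = 10 + 2*l*(1/(2*l)) = 10 + 1 = 11)
T(s) = -s² (T(s) = s²*(-1) = -s²)
T(L(N(-4, 3), 5)) + J = -1*11² + 10837 = -1*121 + 10837 = -121 + 10837 = 10716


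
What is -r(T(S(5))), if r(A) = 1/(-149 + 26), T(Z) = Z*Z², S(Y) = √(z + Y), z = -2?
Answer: 1/123 ≈ 0.0081301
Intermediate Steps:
S(Y) = √(-2 + Y)
T(Z) = Z³
r(A) = -1/123 (r(A) = 1/(-123) = -1/123)
-r(T(S(5))) = -1*(-1/123) = 1/123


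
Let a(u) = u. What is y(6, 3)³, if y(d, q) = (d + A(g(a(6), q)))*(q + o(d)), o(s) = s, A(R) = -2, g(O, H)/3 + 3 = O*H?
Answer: 46656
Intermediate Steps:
g(O, H) = -9 + 3*H*O (g(O, H) = -9 + 3*(O*H) = -9 + 3*(H*O) = -9 + 3*H*O)
y(d, q) = (-2 + d)*(d + q) (y(d, q) = (d - 2)*(q + d) = (-2 + d)*(d + q))
y(6, 3)³ = (6² - 2*6 - 2*3 + 6*3)³ = (36 - 12 - 6 + 18)³ = 36³ = 46656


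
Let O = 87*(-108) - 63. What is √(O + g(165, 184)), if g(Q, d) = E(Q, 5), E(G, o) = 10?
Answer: I*√9449 ≈ 97.206*I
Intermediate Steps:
g(Q, d) = 10
O = -9459 (O = -9396 - 63 = -9459)
√(O + g(165, 184)) = √(-9459 + 10) = √(-9449) = I*√9449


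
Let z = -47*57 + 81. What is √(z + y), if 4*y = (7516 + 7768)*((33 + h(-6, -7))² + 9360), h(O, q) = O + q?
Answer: √37290362 ≈ 6106.6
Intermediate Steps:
z = -2598 (z = -2679 + 81 = -2598)
y = 37292960 (y = ((7516 + 7768)*((33 + (-6 - 7))² + 9360))/4 = (15284*((33 - 13)² + 9360))/4 = (15284*(20² + 9360))/4 = (15284*(400 + 9360))/4 = (15284*9760)/4 = (¼)*149171840 = 37292960)
√(z + y) = √(-2598 + 37292960) = √37290362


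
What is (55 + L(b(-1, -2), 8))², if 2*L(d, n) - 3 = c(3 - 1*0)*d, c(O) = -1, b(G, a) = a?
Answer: 13225/4 ≈ 3306.3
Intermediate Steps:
L(d, n) = 3/2 - d/2 (L(d, n) = 3/2 + (-d)/2 = 3/2 - d/2)
(55 + L(b(-1, -2), 8))² = (55 + (3/2 - ½*(-2)))² = (55 + (3/2 + 1))² = (55 + 5/2)² = (115/2)² = 13225/4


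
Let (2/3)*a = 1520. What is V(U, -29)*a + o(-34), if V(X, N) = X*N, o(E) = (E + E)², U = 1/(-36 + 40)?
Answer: -11906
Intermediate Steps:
U = ¼ (U = 1/4 = ¼ ≈ 0.25000)
a = 2280 (a = (3/2)*1520 = 2280)
o(E) = 4*E² (o(E) = (2*E)² = 4*E²)
V(X, N) = N*X
V(U, -29)*a + o(-34) = -29*¼*2280 + 4*(-34)² = -29/4*2280 + 4*1156 = -16530 + 4624 = -11906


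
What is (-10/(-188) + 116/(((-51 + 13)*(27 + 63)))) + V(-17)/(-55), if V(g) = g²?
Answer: -4628347/884070 ≈ -5.2353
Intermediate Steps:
(-10/(-188) + 116/(((-51 + 13)*(27 + 63)))) + V(-17)/(-55) = (-10/(-188) + 116/(((-51 + 13)*(27 + 63)))) + (-17)²/(-55) = (-10*(-1/188) + 116/((-38*90))) + 289*(-1/55) = (5/94 + 116/(-3420)) - 289/55 = (5/94 + 116*(-1/3420)) - 289/55 = (5/94 - 29/855) - 289/55 = 1549/80370 - 289/55 = -4628347/884070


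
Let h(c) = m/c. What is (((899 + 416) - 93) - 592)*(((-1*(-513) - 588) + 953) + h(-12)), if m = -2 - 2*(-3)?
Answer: 552930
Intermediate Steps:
m = 4 (m = -2 + 6 = 4)
h(c) = 4/c
(((899 + 416) - 93) - 592)*(((-1*(-513) - 588) + 953) + h(-12)) = (((899 + 416) - 93) - 592)*(((-1*(-513) - 588) + 953) + 4/(-12)) = ((1315 - 93) - 592)*(((513 - 588) + 953) + 4*(-1/12)) = (1222 - 592)*((-75 + 953) - 1/3) = 630*(878 - 1/3) = 630*(2633/3) = 552930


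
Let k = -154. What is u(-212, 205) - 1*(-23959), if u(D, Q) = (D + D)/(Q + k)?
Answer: 1221485/51 ≈ 23951.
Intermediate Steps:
u(D, Q) = 2*D/(-154 + Q) (u(D, Q) = (D + D)/(Q - 154) = (2*D)/(-154 + Q) = 2*D/(-154 + Q))
u(-212, 205) - 1*(-23959) = 2*(-212)/(-154 + 205) - 1*(-23959) = 2*(-212)/51 + 23959 = 2*(-212)*(1/51) + 23959 = -424/51 + 23959 = 1221485/51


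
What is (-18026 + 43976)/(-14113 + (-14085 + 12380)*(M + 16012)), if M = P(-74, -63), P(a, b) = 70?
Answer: -8650/9144641 ≈ -0.00094591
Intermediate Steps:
M = 70
(-18026 + 43976)/(-14113 + (-14085 + 12380)*(M + 16012)) = (-18026 + 43976)/(-14113 + (-14085 + 12380)*(70 + 16012)) = 25950/(-14113 - 1705*16082) = 25950/(-14113 - 27419810) = 25950/(-27433923) = 25950*(-1/27433923) = -8650/9144641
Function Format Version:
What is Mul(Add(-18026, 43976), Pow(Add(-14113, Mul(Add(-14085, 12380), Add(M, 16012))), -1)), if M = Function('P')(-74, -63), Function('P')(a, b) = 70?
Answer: Rational(-8650, 9144641) ≈ -0.00094591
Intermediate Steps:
M = 70
Mul(Add(-18026, 43976), Pow(Add(-14113, Mul(Add(-14085, 12380), Add(M, 16012))), -1)) = Mul(Add(-18026, 43976), Pow(Add(-14113, Mul(Add(-14085, 12380), Add(70, 16012))), -1)) = Mul(25950, Pow(Add(-14113, Mul(-1705, 16082)), -1)) = Mul(25950, Pow(Add(-14113, -27419810), -1)) = Mul(25950, Pow(-27433923, -1)) = Mul(25950, Rational(-1, 27433923)) = Rational(-8650, 9144641)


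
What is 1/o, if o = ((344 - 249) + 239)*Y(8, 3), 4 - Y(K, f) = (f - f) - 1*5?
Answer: 1/3006 ≈ 0.00033267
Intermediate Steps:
Y(K, f) = 9 (Y(K, f) = 4 - ((f - f) - 1*5) = 4 - (0 - 5) = 4 - 1*(-5) = 4 + 5 = 9)
o = 3006 (o = ((344 - 249) + 239)*9 = (95 + 239)*9 = 334*9 = 3006)
1/o = 1/3006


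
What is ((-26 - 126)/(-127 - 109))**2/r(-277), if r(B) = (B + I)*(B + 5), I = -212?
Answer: 361/115750212 ≈ 3.1188e-6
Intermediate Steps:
r(B) = (-212 + B)*(5 + B) (r(B) = (B - 212)*(B + 5) = (-212 + B)*(5 + B))
((-26 - 126)/(-127 - 109))**2/r(-277) = ((-26 - 126)/(-127 - 109))**2/(-1060 + (-277)**2 - 207*(-277)) = (-152/(-236))**2/(-1060 + 76729 + 57339) = (-152*(-1/236))**2/133008 = (38/59)**2*(1/133008) = (1444/3481)*(1/133008) = 361/115750212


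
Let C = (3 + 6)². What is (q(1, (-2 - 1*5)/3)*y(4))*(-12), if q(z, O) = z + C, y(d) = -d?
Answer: 3936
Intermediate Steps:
C = 81 (C = 9² = 81)
q(z, O) = 81 + z (q(z, O) = z + 81 = 81 + z)
(q(1, (-2 - 1*5)/3)*y(4))*(-12) = ((81 + 1)*(-1*4))*(-12) = (82*(-4))*(-12) = -328*(-12) = 3936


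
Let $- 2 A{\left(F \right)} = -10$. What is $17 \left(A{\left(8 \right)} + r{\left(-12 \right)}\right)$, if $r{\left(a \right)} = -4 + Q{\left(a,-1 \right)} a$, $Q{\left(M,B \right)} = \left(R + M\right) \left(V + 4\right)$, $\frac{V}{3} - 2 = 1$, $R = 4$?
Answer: $21233$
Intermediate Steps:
$A{\left(F \right)} = 5$ ($A{\left(F \right)} = \left(- \frac{1}{2}\right) \left(-10\right) = 5$)
$V = 9$ ($V = 6 + 3 \cdot 1 = 6 + 3 = 9$)
$Q{\left(M,B \right)} = 52 + 13 M$ ($Q{\left(M,B \right)} = \left(4 + M\right) \left(9 + 4\right) = \left(4 + M\right) 13 = 52 + 13 M$)
$r{\left(a \right)} = -4 + a \left(52 + 13 a\right)$ ($r{\left(a \right)} = -4 + \left(52 + 13 a\right) a = -4 + a \left(52 + 13 a\right)$)
$17 \left(A{\left(8 \right)} + r{\left(-12 \right)}\right) = 17 \left(5 - \left(4 + 156 \left(4 - 12\right)\right)\right) = 17 \left(5 - \left(4 + 156 \left(-8\right)\right)\right) = 17 \left(5 + \left(-4 + 1248\right)\right) = 17 \left(5 + 1244\right) = 17 \cdot 1249 = 21233$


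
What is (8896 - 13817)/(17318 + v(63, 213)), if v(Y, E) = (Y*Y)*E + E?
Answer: -4921/862928 ≈ -0.0057027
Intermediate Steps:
v(Y, E) = E + E*Y² (v(Y, E) = Y²*E + E = E*Y² + E = E + E*Y²)
(8896 - 13817)/(17318 + v(63, 213)) = (8896 - 13817)/(17318 + 213*(1 + 63²)) = -4921/(17318 + 213*(1 + 3969)) = -4921/(17318 + 213*3970) = -4921/(17318 + 845610) = -4921/862928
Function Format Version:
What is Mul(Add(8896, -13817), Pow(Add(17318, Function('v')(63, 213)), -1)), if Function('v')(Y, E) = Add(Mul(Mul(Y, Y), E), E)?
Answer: Rational(-4921, 862928) ≈ -0.0057027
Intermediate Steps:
Function('v')(Y, E) = Add(E, Mul(E, Pow(Y, 2))) (Function('v')(Y, E) = Add(Mul(Pow(Y, 2), E), E) = Add(Mul(E, Pow(Y, 2)), E) = Add(E, Mul(E, Pow(Y, 2))))
Mul(Add(8896, -13817), Pow(Add(17318, Function('v')(63, 213)), -1)) = Mul(Add(8896, -13817), Pow(Add(17318, Mul(213, Add(1, Pow(63, 2)))), -1)) = Mul(-4921, Pow(Add(17318, Mul(213, Add(1, 3969))), -1)) = Mul(-4921, Pow(Add(17318, Mul(213, 3970)), -1)) = Mul(-4921, Pow(Add(17318, 845610), -1)) = Mul(-4921, Pow(862928, -1)) = Mul(-4921, Rational(1, 862928)) = Rational(-4921, 862928)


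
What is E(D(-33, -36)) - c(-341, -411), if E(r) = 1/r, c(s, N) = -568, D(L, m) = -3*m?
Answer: 61345/108 ≈ 568.01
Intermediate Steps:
E(D(-33, -36)) - c(-341, -411) = 1/(-3*(-36)) - 1*(-568) = 1/108 + 568 = 61345/108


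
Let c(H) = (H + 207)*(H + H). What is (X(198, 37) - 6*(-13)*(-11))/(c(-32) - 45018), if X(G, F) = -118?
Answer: 488/28109 ≈ 0.017361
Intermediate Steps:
c(H) = 2*H*(207 + H) (c(H) = (207 + H)*(2*H) = 2*H*(207 + H))
(X(198, 37) - 6*(-13)*(-11))/(c(-32) - 45018) = (-118 - 6*(-13)*(-11))/(2*(-32)*(207 - 32) - 45018) = (-118 + 78*(-11))/(2*(-32)*175 - 45018) = (-118 - 858)/(-11200 - 45018) = -976/(-56218) = -976*(-1/56218) = 488/28109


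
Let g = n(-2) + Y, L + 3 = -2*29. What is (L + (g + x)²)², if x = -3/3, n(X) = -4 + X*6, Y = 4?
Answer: 11664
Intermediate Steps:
n(X) = -4 + 6*X
L = -61 (L = -3 - 2*29 = -3 - 58 = -61)
g = -12 (g = (-4 + 6*(-2)) + 4 = (-4 - 12) + 4 = -16 + 4 = -12)
x = -1 (x = -3*⅓ = -1)
(L + (g + x)²)² = (-61 + (-12 - 1)²)² = (-61 + (-13)²)² = (-61 + 169)² = 108² = 11664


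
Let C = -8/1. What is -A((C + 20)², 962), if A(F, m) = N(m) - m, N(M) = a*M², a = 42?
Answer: -38867686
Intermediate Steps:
C = -8 (C = -8*1 = -8)
N(M) = 42*M²
A(F, m) = -m + 42*m² (A(F, m) = 42*m² - m = -m + 42*m²)
-A((C + 20)², 962) = -962*(-1 + 42*962) = -962*(-1 + 40404) = -962*40403 = -1*38867686 = -38867686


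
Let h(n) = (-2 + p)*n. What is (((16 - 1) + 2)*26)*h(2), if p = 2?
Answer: 0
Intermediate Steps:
h(n) = 0 (h(n) = (-2 + 2)*n = 0*n = 0)
(((16 - 1) + 2)*26)*h(2) = (((16 - 1) + 2)*26)*0 = ((15 + 2)*26)*0 = (17*26)*0 = 442*0 = 0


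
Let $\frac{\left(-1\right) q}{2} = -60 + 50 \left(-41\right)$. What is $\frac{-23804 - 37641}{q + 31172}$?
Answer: $- \frac{61445}{35392} \approx -1.7361$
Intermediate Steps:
$q = 4220$ ($q = - 2 \left(-60 + 50 \left(-41\right)\right) = - 2 \left(-60 - 2050\right) = \left(-2\right) \left(-2110\right) = 4220$)
$\frac{-23804 - 37641}{q + 31172} = \frac{-23804 - 37641}{4220 + 31172} = - \frac{61445}{35392}$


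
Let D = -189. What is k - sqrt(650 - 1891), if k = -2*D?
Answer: 378 - I*sqrt(1241) ≈ 378.0 - 35.228*I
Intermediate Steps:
k = 378 (k = -2*(-189) = 378)
k - sqrt(650 - 1891) = 378 - sqrt(650 - 1891) = 378 - sqrt(-1241) = 378 - I*sqrt(1241)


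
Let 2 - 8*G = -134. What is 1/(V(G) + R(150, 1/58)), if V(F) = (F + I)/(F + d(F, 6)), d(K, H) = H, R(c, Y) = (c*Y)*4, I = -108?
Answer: 667/4261 ≈ 0.15654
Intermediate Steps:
G = 17 (G = 1/4 - 1/8*(-134) = 1/4 + 67/4 = 17)
R(c, Y) = 4*Y*c (R(c, Y) = (Y*c)*4 = 4*Y*c)
V(F) = (-108 + F)/(6 + F) (V(F) = (F - 108)/(F + 6) = (-108 + F)/(6 + F))
1/(V(G) + R(150, 1/58)) = 1/((-108 + 17)/(6 + 17) + 4*150/58) = 1/(-91/23 + 4*(1/58)*150) = 1/((1/23)*(-91) + 300/29) = 1/(-91/23 + 300/29) = 1/(4261/667) = 667/4261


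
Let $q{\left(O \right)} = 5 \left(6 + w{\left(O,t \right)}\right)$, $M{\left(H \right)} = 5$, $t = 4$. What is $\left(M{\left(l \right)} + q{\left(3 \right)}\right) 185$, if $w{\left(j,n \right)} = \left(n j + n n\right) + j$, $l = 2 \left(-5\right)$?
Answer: $35150$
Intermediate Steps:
$l = -10$
$w{\left(j,n \right)} = j + n^{2} + j n$ ($w{\left(j,n \right)} = \left(j n + n^{2}\right) + j = \left(n^{2} + j n\right) + j = j + n^{2} + j n$)
$q{\left(O \right)} = 110 + 25 O$ ($q{\left(O \right)} = 5 \left(6 + \left(O + 4^{2} + O 4\right)\right) = 5 \left(6 + \left(O + 16 + 4 O\right)\right) = 5 \left(6 + \left(16 + 5 O\right)\right) = 5 \left(22 + 5 O\right) = 110 + 25 O$)
$\left(M{\left(l \right)} + q{\left(3 \right)}\right) 185 = \left(5 + \left(110 + 25 \cdot 3\right)\right) 185 = \left(5 + \left(110 + 75\right)\right) 185 = \left(5 + 185\right) 185 = 190 \cdot 185 = 35150$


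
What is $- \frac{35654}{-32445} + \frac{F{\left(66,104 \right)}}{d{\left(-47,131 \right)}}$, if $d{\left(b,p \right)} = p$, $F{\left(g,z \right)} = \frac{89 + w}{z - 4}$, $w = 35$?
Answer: $\frac{23554529}{21251475} \approx 1.1084$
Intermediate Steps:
$F{\left(g,z \right)} = \frac{124}{-4 + z}$ ($F{\left(g,z \right)} = \frac{89 + 35}{z - 4} = \frac{124}{-4 + z}$)
$- \frac{35654}{-32445} + \frac{F{\left(66,104 \right)}}{d{\left(-47,131 \right)}} = - \frac{35654}{-32445} + \frac{124 \frac{1}{-4 + 104}}{131} = \left(-35654\right) \left(- \frac{1}{32445}\right) + \frac{124}{100} \cdot \frac{1}{131} = \frac{35654}{32445} + 124 \cdot \frac{1}{100} \cdot \frac{1}{131} = \frac{35654}{32445} + \frac{31}{25} \cdot \frac{1}{131} = \frac{35654}{32445} + \frac{31}{3275} = \frac{23554529}{21251475}$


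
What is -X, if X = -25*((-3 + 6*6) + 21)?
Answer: 1350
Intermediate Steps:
X = -1350 (X = -25*((-3 + 36) + 21) = -25*(33 + 21) = -25*54 = -1350)
-X = -1*(-1350) = 1350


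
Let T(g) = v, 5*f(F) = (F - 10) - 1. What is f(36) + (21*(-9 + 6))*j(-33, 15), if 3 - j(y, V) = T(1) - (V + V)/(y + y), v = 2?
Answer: -323/11 ≈ -29.364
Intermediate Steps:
f(F) = -11/5 + F/5 (f(F) = ((F - 10) - 1)/5 = ((-10 + F) - 1)/5 = (-11 + F)/5 = -11/5 + F/5)
T(g) = 2
j(y, V) = 1 + V/y (j(y, V) = 3 - (2 - (V + V)/(y + y)) = 3 - (2 - 2*V/(2*y)) = 3 - (2 - 2*V*1/(2*y)) = 3 - (2 - V/y) = 3 + (-2 + V/y) = 1 + V/y)
f(36) + (21*(-9 + 6))*j(-33, 15) = (-11/5 + (⅕)*36) + (21*(-9 + 6))*((15 - 33)/(-33)) = (-11/5 + 36/5) + (21*(-3))*(-1/33*(-18)) = 5 - 63*6/11 = 5 - 378/11 = -323/11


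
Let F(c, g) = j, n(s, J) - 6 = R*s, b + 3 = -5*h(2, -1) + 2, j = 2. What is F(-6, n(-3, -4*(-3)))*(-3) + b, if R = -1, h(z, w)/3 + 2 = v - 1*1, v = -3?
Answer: 83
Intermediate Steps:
h(z, w) = -18 (h(z, w) = -6 + 3*(-3 - 1*1) = -6 + 3*(-3 - 1) = -6 + 3*(-4) = -6 - 12 = -18)
b = 89 (b = -3 + (-5*(-18) + 2) = -3 + (90 + 2) = -3 + 92 = 89)
n(s, J) = 6 - s
F(c, g) = 2
F(-6, n(-3, -4*(-3)))*(-3) + b = 2*(-3) + 89 = -6 + 89 = 83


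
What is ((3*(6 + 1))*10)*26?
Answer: 5460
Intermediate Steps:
((3*(6 + 1))*10)*26 = ((3*7)*10)*26 = (21*10)*26 = 210*26 = 5460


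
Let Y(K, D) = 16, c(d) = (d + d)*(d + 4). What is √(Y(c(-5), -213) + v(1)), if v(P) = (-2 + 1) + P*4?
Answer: √19 ≈ 4.3589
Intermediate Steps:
c(d) = 2*d*(4 + d) (c(d) = (2*d)*(4 + d) = 2*d*(4 + d))
v(P) = -1 + 4*P
√(Y(c(-5), -213) + v(1)) = √(16 + (-1 + 4*1)) = √(16 + (-1 + 4)) = √(16 + 3) = √19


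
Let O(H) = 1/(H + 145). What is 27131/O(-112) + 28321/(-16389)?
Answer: 14673420326/16389 ≈ 8.9532e+5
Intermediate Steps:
O(H) = 1/(145 + H)
27131/O(-112) + 28321/(-16389) = 27131/(1/(145 - 112)) + 28321/(-16389) = 27131/(1/33) + 28321*(-1/16389) = 27131/(1/33) - 28321/16389 = 27131*33 - 28321/16389 = 895323 - 28321/16389 = 14673420326/16389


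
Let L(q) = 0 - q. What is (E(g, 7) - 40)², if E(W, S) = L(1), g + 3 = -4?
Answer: 1681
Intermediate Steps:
g = -7 (g = -3 - 4 = -7)
L(q) = -q
E(W, S) = -1 (E(W, S) = -1*1 = -1)
(E(g, 7) - 40)² = (-1 - 40)² = (-41)² = 1681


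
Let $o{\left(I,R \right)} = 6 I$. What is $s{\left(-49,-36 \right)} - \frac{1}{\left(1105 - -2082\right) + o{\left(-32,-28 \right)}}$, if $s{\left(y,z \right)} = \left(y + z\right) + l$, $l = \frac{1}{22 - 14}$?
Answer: $- \frac{2033613}{23960} \approx -84.875$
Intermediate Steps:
$l = \frac{1}{8} \approx 0.125$
$s{\left(y,z \right)} = \frac{1}{8} + y + z$ ($s{\left(y,z \right)} = \left(y + z\right) + \frac{1}{8} = \frac{1}{8} + y + z$)
$s{\left(-49,-36 \right)} - \frac{1}{\left(1105 - -2082\right) + o{\left(-32,-28 \right)}} = \left(\frac{1}{8} - 49 - 36\right) - \frac{1}{\left(1105 - -2082\right) + 6 \left(-32\right)} = - \frac{679}{8} - \frac{1}{\left(1105 + 2082\right) - 192} = - \frac{679}{8} - \frac{1}{3187 - 192} = - \frac{679}{8} - \frac{1}{2995} = - \frac{2033613}{23960}$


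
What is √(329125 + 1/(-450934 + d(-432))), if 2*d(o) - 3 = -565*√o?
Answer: √15*√((98942106041 + 743822500*I*√3)/(180373 + 1356*I*√3))/5 ≈ 573.69 + 2.5325e-11*I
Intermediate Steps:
d(o) = 3/2 - 565*√o/2 (d(o) = 3/2 + (-565*√o)/2 = 3/2 - 565*√o/2)
√(329125 + 1/(-450934 + d(-432))) = √(329125 + 1/(-450934 + (3/2 - 3390*I*√3))) = √(329125 + 1/(-901865/2 - 3390*I*√3))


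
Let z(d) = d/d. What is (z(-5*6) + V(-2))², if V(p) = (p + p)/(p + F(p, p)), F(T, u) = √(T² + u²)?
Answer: (3 - √2)²/(1 - √2)² ≈ 14.657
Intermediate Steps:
z(d) = 1
V(p) = 2*p/(p + √2*√(p²)) (V(p) = (p + p)/(p + √(p² + p²)) = (2*p)/(p + √(2*p²)) = (2*p)/(p + √2*√(p²)) = 2*p/(p + √2*√(p²)))
(z(-5*6) + V(-2))² = (1 + 2*(-2)/(-2 + √2*√((-2)²)))² = (1 + 2*(-2)/(-2 + √2*√4))² = (1 + 2*(-2)/(-2 + √2*2))² = (1 + 2*(-2)/(-2 + 2*√2))² = (1 - 4/(-2 + 2*√2))²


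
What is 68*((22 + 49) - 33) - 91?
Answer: 2493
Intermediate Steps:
68*((22 + 49) - 33) - 91 = 68*(71 - 33) - 91 = 68*38 - 91 = 2584 - 91 = 2493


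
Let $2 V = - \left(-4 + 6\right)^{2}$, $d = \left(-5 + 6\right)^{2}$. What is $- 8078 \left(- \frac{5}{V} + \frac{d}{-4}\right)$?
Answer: $- \frac{36351}{2} \approx -18176.0$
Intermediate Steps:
$d = 1$ ($d = 1^{2} = 1$)
$V = -2$ ($V = \frac{\left(-1\right) \left(-4 + 6\right)^{2}}{2} = \frac{\left(-1\right) 2^{2}}{2} = \frac{\left(-1\right) 4}{2} = \frac{1}{2} \left(-4\right) = -2$)
$- 8078 \left(- \frac{5}{V} + \frac{d}{-4}\right) = - 8078 \left(- \frac{5}{-2} + 1 \frac{1}{-4}\right) = - 8078 \left(\left(-5\right) \left(- \frac{1}{2}\right) + 1 \left(- \frac{1}{4}\right)\right) = - 8078 \left(\frac{5}{2} - \frac{1}{4}\right) = \left(-8078\right) \frac{9}{4} = - \frac{36351}{2}$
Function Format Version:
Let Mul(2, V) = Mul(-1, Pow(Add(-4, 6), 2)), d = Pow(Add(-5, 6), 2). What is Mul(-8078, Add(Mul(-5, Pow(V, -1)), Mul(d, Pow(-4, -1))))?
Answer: Rational(-36351, 2) ≈ -18176.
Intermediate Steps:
d = 1 (d = Pow(1, 2) = 1)
V = -2 (V = Mul(Rational(1, 2), Mul(-1, Pow(Add(-4, 6), 2))) = Mul(Rational(1, 2), Mul(-1, Pow(2, 2))) = Mul(Rational(1, 2), Mul(-1, 4)) = Mul(Rational(1, 2), -4) = -2)
Mul(-8078, Add(Mul(-5, Pow(V, -1)), Mul(d, Pow(-4, -1)))) = Mul(-8078, Add(Mul(-5, Pow(-2, -1)), Mul(1, Pow(-4, -1)))) = Mul(-8078, Add(Mul(-5, Rational(-1, 2)), Mul(1, Rational(-1, 4)))) = Mul(-8078, Add(Rational(5, 2), Rational(-1, 4))) = Mul(-8078, Rational(9, 4)) = Rational(-36351, 2)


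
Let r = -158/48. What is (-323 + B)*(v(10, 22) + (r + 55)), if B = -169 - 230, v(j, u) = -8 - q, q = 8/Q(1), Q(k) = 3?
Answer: -355585/12 ≈ -29632.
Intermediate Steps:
q = 8/3 ≈ 2.6667
r = -79/24 (r = -158*1/48 = -79/24 ≈ -3.2917)
v(j, u) = -32/3 (v(j, u) = -8 - 1*8/3 = -8 - 8/3 = -32/3)
B = -399
(-323 + B)*(v(10, 22) + (r + 55)) = (-323 - 399)*(-32/3 + (-79/24 + 55)) = -722*(-32/3 + 1241/24) = -722*985/24 = -355585/12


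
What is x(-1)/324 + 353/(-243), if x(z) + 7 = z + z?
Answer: -1439/972 ≈ -1.4805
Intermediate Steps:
x(z) = -7 + 2*z (x(z) = -7 + (z + z) = -7 + 2*z)
x(-1)/324 + 353/(-243) = (-7 + 2*(-1))/324 + 353/(-243) = (-7 - 2)*(1/324) + 353*(-1/243) = -9*1/324 - 353/243 = -1/36 - 353/243 = -1439/972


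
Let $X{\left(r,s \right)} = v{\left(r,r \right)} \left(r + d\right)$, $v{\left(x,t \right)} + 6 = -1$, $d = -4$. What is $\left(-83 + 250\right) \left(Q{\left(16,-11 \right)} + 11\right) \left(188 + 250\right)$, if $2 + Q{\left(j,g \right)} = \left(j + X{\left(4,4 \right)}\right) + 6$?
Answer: $2267526$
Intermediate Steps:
$v{\left(x,t \right)} = -7$ ($v{\left(x,t \right)} = -6 - 1 = -7$)
$X{\left(r,s \right)} = 28 - 7 r$ ($X{\left(r,s \right)} = - 7 \left(r - 4\right) = - 7 \left(-4 + r\right) = 28 - 7 r$)
$Q{\left(j,g \right)} = 4 + j$ ($Q{\left(j,g \right)} = -2 + \left(\left(j + \left(28 - 28\right)\right) + 6\right) = -2 + \left(\left(j + 0\right) + 6\right) = -2 + \left(j + 6\right) = -2 + \left(6 + j\right) = 4 + j$)
$\left(-83 + 250\right) \left(Q{\left(16,-11 \right)} + 11\right) \left(188 + 250\right) = \left(-83 + 250\right) \left(\left(4 + 16\right) + 11\right) \left(188 + 250\right) = 167 \left(20 + 11\right) 438 = 167 \cdot 31 \cdot 438 = 167 \cdot 13578 = 2267526$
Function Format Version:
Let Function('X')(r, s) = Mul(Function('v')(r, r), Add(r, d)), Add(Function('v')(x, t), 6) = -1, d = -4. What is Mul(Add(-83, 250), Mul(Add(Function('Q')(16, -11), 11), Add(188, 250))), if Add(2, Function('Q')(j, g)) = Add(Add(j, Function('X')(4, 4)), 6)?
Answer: 2267526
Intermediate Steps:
Function('v')(x, t) = -7 (Function('v')(x, t) = Add(-6, -1) = -7)
Function('X')(r, s) = Add(28, Mul(-7, r)) (Function('X')(r, s) = Mul(-7, Add(r, -4)) = Mul(-7, Add(-4, r)) = Add(28, Mul(-7, r)))
Function('Q')(j, g) = Add(4, j) (Function('Q')(j, g) = Add(-2, Add(Add(j, Add(28, Mul(-7, 4))), 6)) = Add(-2, Add(Add(j, Add(28, -28)), 6)) = Add(-2, Add(Add(j, 0), 6)) = Add(-2, Add(j, 6)) = Add(-2, Add(6, j)) = Add(4, j))
Mul(Add(-83, 250), Mul(Add(Function('Q')(16, -11), 11), Add(188, 250))) = Mul(Add(-83, 250), Mul(Add(Add(4, 16), 11), Add(188, 250))) = Mul(167, Mul(Add(20, 11), 438)) = Mul(167, Mul(31, 438)) = Mul(167, 13578) = 2267526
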